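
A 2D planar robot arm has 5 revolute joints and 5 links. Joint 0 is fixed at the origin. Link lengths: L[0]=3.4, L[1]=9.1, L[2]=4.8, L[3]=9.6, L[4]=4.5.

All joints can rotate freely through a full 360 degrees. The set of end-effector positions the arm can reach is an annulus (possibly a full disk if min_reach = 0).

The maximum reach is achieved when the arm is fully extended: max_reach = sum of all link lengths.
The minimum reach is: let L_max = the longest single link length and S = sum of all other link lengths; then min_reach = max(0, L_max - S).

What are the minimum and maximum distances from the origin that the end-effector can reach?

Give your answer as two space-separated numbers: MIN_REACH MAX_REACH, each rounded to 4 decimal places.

Answer: 0.0000 31.4000

Derivation:
Link lengths: [3.4, 9.1, 4.8, 9.6, 4.5]
max_reach = 3.4 + 9.1 + 4.8 + 9.6 + 4.5 = 31.4
L_max = max([3.4, 9.1, 4.8, 9.6, 4.5]) = 9.6
S (sum of others) = 31.4 - 9.6 = 21.8
min_reach = max(0, 9.6 - 21.8) = max(0, -12.2) = 0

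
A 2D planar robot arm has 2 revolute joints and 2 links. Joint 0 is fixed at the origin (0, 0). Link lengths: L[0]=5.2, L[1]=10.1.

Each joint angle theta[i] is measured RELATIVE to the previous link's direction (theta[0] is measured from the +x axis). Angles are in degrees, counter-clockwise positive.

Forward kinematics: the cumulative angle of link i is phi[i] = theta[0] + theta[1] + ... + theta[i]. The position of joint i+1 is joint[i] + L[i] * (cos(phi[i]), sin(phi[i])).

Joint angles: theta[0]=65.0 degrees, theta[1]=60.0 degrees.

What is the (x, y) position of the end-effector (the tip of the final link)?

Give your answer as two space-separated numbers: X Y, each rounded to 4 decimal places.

Answer: -3.5955 12.9862

Derivation:
joint[0] = (0.0000, 0.0000)  (base)
link 0: phi[0] = 65 = 65 deg
  cos(65 deg) = 0.4226, sin(65 deg) = 0.9063
  joint[1] = (0.0000, 0.0000) + 5.2 * (0.4226, 0.9063) = (0.0000 + 2.1976, 0.0000 + 4.7128) = (2.1976, 4.7128)
link 1: phi[1] = 65 + 60 = 125 deg
  cos(125 deg) = -0.5736, sin(125 deg) = 0.8192
  joint[2] = (2.1976, 4.7128) + 10.1 * (-0.5736, 0.8192) = (2.1976 + -5.7931, 4.7128 + 8.2734) = (-3.5955, 12.9862)
End effector: (-3.5955, 12.9862)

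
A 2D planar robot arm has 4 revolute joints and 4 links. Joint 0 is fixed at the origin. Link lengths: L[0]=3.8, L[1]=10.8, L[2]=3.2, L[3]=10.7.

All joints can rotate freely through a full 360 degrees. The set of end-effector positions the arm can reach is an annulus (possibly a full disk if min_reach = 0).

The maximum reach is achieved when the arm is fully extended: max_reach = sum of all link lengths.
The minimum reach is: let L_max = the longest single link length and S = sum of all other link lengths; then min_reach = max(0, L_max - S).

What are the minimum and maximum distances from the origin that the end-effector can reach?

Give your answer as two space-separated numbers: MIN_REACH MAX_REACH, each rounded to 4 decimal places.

Link lengths: [3.8, 10.8, 3.2, 10.7]
max_reach = 3.8 + 10.8 + 3.2 + 10.7 = 28.5
L_max = max([3.8, 10.8, 3.2, 10.7]) = 10.8
S (sum of others) = 28.5 - 10.8 = 17.7
min_reach = max(0, 10.8 - 17.7) = max(0, -6.9) = 0

Answer: 0.0000 28.5000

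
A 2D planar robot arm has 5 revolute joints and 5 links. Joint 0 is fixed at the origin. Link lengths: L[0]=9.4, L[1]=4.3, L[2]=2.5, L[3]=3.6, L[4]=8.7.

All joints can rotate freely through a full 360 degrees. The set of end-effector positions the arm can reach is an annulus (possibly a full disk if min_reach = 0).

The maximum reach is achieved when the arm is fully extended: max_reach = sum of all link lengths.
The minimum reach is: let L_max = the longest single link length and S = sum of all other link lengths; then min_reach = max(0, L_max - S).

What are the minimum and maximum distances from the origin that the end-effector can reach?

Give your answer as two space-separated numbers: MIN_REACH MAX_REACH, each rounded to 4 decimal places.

Link lengths: [9.4, 4.3, 2.5, 3.6, 8.7]
max_reach = 9.4 + 4.3 + 2.5 + 3.6 + 8.7 = 28.5
L_max = max([9.4, 4.3, 2.5, 3.6, 8.7]) = 9.4
S (sum of others) = 28.5 - 9.4 = 19.1
min_reach = max(0, 9.4 - 19.1) = max(0, -9.7) = 0

Answer: 0.0000 28.5000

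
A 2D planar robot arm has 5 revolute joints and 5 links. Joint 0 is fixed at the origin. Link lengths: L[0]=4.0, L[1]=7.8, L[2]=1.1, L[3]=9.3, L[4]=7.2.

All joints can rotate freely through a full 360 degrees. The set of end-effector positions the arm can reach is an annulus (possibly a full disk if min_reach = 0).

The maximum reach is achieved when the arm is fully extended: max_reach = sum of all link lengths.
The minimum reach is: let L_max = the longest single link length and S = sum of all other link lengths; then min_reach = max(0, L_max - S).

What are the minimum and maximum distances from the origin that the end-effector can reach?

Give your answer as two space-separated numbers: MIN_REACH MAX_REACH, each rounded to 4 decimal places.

Link lengths: [4.0, 7.8, 1.1, 9.3, 7.2]
max_reach = 4 + 7.8 + 1.1 + 9.3 + 7.2 = 29.4
L_max = max([4.0, 7.8, 1.1, 9.3, 7.2]) = 9.3
S (sum of others) = 29.4 - 9.3 = 20.1
min_reach = max(0, 9.3 - 20.1) = max(0, -10.8) = 0

Answer: 0.0000 29.4000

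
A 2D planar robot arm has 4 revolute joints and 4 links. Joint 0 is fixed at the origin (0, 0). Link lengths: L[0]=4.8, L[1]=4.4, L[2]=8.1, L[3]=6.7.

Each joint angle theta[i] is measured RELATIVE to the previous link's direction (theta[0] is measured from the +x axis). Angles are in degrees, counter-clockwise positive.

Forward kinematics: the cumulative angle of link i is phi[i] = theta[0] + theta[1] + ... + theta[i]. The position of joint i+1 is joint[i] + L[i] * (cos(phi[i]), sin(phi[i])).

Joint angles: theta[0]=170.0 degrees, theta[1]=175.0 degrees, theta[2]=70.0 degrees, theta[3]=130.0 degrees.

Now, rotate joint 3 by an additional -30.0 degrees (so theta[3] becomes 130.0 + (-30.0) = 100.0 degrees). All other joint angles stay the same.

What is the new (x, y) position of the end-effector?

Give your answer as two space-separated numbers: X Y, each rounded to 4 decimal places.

Answer: -1.9033 9.1614

Derivation:
joint[0] = (0.0000, 0.0000)  (base)
link 0: phi[0] = 170 = 170 deg
  cos(170 deg) = -0.9848, sin(170 deg) = 0.1736
  joint[1] = (0.0000, 0.0000) + 4.8 * (-0.9848, 0.1736) = (0.0000 + -4.7271, 0.0000 + 0.8335) = (-4.7271, 0.8335)
link 1: phi[1] = 170 + 175 = 345 deg
  cos(345 deg) = 0.9659, sin(345 deg) = -0.2588
  joint[2] = (-4.7271, 0.8335) + 4.4 * (0.9659, -0.2588) = (-4.7271 + 4.2501, 0.8335 + -1.1388) = (-0.4770, -0.3053)
link 2: phi[2] = 170 + 175 + 70 = 415 deg
  cos(415 deg) = 0.5736, sin(415 deg) = 0.8192
  joint[3] = (-0.4770, -0.3053) + 8.1 * (0.5736, 0.8192) = (-0.4770 + 4.6460, -0.3053 + 6.6351) = (4.1690, 6.3298)
link 3: phi[3] = 170 + 175 + 70 + 100 = 515 deg
  cos(515 deg) = -0.9063, sin(515 deg) = 0.4226
  joint[4] = (4.1690, 6.3298) + 6.7 * (-0.9063, 0.4226) = (4.1690 + -6.0723, 6.3298 + 2.8315) = (-1.9033, 9.1614)
End effector: (-1.9033, 9.1614)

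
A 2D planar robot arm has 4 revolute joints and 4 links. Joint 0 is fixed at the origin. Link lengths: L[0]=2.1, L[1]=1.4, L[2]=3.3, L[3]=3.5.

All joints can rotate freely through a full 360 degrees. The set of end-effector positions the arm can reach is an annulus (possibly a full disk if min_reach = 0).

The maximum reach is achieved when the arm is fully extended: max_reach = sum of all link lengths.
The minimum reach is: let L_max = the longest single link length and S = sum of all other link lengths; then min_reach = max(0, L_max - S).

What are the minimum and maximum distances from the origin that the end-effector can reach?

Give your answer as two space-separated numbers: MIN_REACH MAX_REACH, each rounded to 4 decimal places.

Link lengths: [2.1, 1.4, 3.3, 3.5]
max_reach = 2.1 + 1.4 + 3.3 + 3.5 = 10.3
L_max = max([2.1, 1.4, 3.3, 3.5]) = 3.5
S (sum of others) = 10.3 - 3.5 = 6.8
min_reach = max(0, 3.5 - 6.8) = max(0, -3.3) = 0

Answer: 0.0000 10.3000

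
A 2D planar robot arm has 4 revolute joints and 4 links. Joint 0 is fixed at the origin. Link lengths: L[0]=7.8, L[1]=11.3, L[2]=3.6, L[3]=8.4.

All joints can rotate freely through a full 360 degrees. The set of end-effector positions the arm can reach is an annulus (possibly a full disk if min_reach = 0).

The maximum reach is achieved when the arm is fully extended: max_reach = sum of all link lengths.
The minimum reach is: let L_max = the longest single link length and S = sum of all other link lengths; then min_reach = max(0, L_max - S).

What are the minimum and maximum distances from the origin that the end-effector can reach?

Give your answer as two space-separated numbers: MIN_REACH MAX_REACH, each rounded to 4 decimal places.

Answer: 0.0000 31.1000

Derivation:
Link lengths: [7.8, 11.3, 3.6, 8.4]
max_reach = 7.8 + 11.3 + 3.6 + 8.4 = 31.1
L_max = max([7.8, 11.3, 3.6, 8.4]) = 11.3
S (sum of others) = 31.1 - 11.3 = 19.8
min_reach = max(0, 11.3 - 19.8) = max(0, -8.5) = 0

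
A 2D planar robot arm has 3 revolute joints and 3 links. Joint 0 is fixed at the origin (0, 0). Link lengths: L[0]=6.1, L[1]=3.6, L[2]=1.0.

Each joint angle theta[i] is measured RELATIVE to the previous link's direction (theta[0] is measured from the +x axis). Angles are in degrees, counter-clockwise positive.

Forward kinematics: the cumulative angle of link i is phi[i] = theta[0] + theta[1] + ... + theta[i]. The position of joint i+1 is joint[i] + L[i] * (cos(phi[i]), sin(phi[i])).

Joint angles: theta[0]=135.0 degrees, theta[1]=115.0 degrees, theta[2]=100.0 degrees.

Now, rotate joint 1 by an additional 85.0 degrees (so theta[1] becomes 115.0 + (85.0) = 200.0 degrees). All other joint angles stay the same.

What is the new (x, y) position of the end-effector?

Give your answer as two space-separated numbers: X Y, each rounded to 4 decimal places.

Answer: -0.7918 3.7579

Derivation:
joint[0] = (0.0000, 0.0000)  (base)
link 0: phi[0] = 135 = 135 deg
  cos(135 deg) = -0.7071, sin(135 deg) = 0.7071
  joint[1] = (0.0000, 0.0000) + 6.1 * (-0.7071, 0.7071) = (0.0000 + -4.3134, 0.0000 + 4.3134) = (-4.3134, 4.3134)
link 1: phi[1] = 135 + 200 = 335 deg
  cos(335 deg) = 0.9063, sin(335 deg) = -0.4226
  joint[2] = (-4.3134, 4.3134) + 3.6 * (0.9063, -0.4226) = (-4.3134 + 3.2627, 4.3134 + -1.5214) = (-1.0506, 2.7919)
link 2: phi[2] = 135 + 200 + 100 = 435 deg
  cos(435 deg) = 0.2588, sin(435 deg) = 0.9659
  joint[3] = (-1.0506, 2.7919) + 1 * (0.2588, 0.9659) = (-1.0506 + 0.2588, 2.7919 + 0.9659) = (-0.7918, 3.7579)
End effector: (-0.7918, 3.7579)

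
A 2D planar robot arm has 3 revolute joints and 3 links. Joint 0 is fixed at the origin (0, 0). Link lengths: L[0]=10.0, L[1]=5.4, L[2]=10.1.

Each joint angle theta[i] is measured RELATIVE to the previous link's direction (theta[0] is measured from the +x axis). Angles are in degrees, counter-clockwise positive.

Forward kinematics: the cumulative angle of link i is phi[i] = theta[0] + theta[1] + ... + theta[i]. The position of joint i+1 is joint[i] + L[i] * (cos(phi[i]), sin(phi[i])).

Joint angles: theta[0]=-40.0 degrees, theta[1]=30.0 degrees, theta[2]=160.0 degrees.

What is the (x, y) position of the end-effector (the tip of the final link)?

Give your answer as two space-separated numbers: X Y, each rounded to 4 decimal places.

joint[0] = (0.0000, 0.0000)  (base)
link 0: phi[0] = -40 = -40 deg
  cos(-40 deg) = 0.7660, sin(-40 deg) = -0.6428
  joint[1] = (0.0000, 0.0000) + 10 * (0.7660, -0.6428) = (0.0000 + 7.6604, 0.0000 + -6.4279) = (7.6604, -6.4279)
link 1: phi[1] = -40 + 30 = -10 deg
  cos(-10 deg) = 0.9848, sin(-10 deg) = -0.1736
  joint[2] = (7.6604, -6.4279) + 5.4 * (0.9848, -0.1736) = (7.6604 + 5.3180, -6.4279 + -0.9377) = (12.9784, -7.3656)
link 2: phi[2] = -40 + 30 + 160 = 150 deg
  cos(150 deg) = -0.8660, sin(150 deg) = 0.5000
  joint[3] = (12.9784, -7.3656) + 10.1 * (-0.8660, 0.5000) = (12.9784 + -8.7469, -7.3656 + 5.0500) = (4.2315, -2.3156)
End effector: (4.2315, -2.3156)

Answer: 4.2315 -2.3156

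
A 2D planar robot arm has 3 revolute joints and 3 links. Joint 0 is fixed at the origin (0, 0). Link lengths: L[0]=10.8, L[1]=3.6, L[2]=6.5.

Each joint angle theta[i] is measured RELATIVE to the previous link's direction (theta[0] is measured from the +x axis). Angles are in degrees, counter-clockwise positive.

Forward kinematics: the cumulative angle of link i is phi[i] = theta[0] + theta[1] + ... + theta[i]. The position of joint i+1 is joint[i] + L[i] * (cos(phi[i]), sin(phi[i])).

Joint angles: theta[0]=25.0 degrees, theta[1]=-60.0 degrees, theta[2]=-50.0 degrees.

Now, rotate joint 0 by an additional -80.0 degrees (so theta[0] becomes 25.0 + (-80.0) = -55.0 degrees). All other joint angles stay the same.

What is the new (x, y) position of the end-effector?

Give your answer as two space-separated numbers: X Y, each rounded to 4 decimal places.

joint[0] = (0.0000, 0.0000)  (base)
link 0: phi[0] = -55 = -55 deg
  cos(-55 deg) = 0.5736, sin(-55 deg) = -0.8192
  joint[1] = (0.0000, 0.0000) + 10.8 * (0.5736, -0.8192) = (0.0000 + 6.1946, 0.0000 + -8.8468) = (6.1946, -8.8468)
link 1: phi[1] = -55 + -60 = -115 deg
  cos(-115 deg) = -0.4226, sin(-115 deg) = -0.9063
  joint[2] = (6.1946, -8.8468) + 3.6 * (-0.4226, -0.9063) = (6.1946 + -1.5214, -8.8468 + -3.2627) = (4.6732, -12.1096)
link 2: phi[2] = -55 + -60 + -50 = -165 deg
  cos(-165 deg) = -0.9659, sin(-165 deg) = -0.2588
  joint[3] = (4.6732, -12.1096) + 6.5 * (-0.9659, -0.2588) = (4.6732 + -6.2785, -12.1096 + -1.6823) = (-1.6053, -13.7919)
End effector: (-1.6053, -13.7919)

Answer: -1.6053 -13.7919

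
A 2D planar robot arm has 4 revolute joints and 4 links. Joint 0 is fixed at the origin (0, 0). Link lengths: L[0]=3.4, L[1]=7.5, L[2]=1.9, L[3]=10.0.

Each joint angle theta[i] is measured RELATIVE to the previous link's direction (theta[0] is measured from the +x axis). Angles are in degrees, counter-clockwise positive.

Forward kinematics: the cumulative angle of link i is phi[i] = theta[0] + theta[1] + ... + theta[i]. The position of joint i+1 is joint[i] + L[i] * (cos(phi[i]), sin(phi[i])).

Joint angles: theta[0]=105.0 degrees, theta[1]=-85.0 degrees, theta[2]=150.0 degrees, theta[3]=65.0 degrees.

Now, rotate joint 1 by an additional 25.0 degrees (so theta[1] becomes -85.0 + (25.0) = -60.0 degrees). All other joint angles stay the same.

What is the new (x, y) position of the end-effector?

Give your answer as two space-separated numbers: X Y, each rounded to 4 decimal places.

joint[0] = (0.0000, 0.0000)  (base)
link 0: phi[0] = 105 = 105 deg
  cos(105 deg) = -0.2588, sin(105 deg) = 0.9659
  joint[1] = (0.0000, 0.0000) + 3.4 * (-0.2588, 0.9659) = (0.0000 + -0.8800, 0.0000 + 3.2841) = (-0.8800, 3.2841)
link 1: phi[1] = 105 + -60 = 45 deg
  cos(45 deg) = 0.7071, sin(45 deg) = 0.7071
  joint[2] = (-0.8800, 3.2841) + 7.5 * (0.7071, 0.7071) = (-0.8800 + 5.3033, 3.2841 + 5.3033) = (4.4233, 8.5874)
link 2: phi[2] = 105 + -60 + 150 = 195 deg
  cos(195 deg) = -0.9659, sin(195 deg) = -0.2588
  joint[3] = (4.4233, 8.5874) + 1.9 * (-0.9659, -0.2588) = (4.4233 + -1.8353, 8.5874 + -0.4918) = (2.5881, 8.0957)
link 3: phi[3] = 105 + -60 + 150 + 65 = 260 deg
  cos(260 deg) = -0.1736, sin(260 deg) = -0.9848
  joint[4] = (2.5881, 8.0957) + 10 * (-0.1736, -0.9848) = (2.5881 + -1.7365, 8.0957 + -9.8481) = (0.8516, -1.7524)
End effector: (0.8516, -1.7524)

Answer: 0.8516 -1.7524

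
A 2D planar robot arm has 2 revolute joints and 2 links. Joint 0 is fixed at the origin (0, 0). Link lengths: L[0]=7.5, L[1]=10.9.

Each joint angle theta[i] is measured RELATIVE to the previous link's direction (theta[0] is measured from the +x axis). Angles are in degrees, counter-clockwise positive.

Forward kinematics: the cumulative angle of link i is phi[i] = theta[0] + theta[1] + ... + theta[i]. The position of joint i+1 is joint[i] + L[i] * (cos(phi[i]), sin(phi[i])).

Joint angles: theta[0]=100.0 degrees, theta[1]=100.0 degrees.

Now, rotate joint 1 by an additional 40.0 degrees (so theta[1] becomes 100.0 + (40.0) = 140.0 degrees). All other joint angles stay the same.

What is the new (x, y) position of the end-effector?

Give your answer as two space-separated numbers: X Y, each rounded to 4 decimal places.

Answer: -6.7524 -2.0536

Derivation:
joint[0] = (0.0000, 0.0000)  (base)
link 0: phi[0] = 100 = 100 deg
  cos(100 deg) = -0.1736, sin(100 deg) = 0.9848
  joint[1] = (0.0000, 0.0000) + 7.5 * (-0.1736, 0.9848) = (0.0000 + -1.3024, 0.0000 + 7.3861) = (-1.3024, 7.3861)
link 1: phi[1] = 100 + 140 = 240 deg
  cos(240 deg) = -0.5000, sin(240 deg) = -0.8660
  joint[2] = (-1.3024, 7.3861) + 10.9 * (-0.5000, -0.8660) = (-1.3024 + -5.4500, 7.3861 + -9.4397) = (-6.7524, -2.0536)
End effector: (-6.7524, -2.0536)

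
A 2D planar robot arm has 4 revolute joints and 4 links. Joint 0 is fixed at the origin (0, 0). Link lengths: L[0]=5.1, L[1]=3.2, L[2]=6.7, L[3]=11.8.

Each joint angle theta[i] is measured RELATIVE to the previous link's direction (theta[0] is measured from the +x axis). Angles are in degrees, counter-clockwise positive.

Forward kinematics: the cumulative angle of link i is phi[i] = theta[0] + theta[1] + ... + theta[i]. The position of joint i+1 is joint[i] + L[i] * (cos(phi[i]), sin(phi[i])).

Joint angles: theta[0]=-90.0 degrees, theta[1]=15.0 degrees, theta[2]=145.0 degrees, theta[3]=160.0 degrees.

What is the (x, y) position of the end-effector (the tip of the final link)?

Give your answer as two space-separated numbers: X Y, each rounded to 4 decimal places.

joint[0] = (0.0000, 0.0000)  (base)
link 0: phi[0] = -90 = -90 deg
  cos(-90 deg) = 0.0000, sin(-90 deg) = -1.0000
  joint[1] = (0.0000, 0.0000) + 5.1 * (0.0000, -1.0000) = (0.0000 + 0.0000, 0.0000 + -5.1000) = (0.0000, -5.1000)
link 1: phi[1] = -90 + 15 = -75 deg
  cos(-75 deg) = 0.2588, sin(-75 deg) = -0.9659
  joint[2] = (0.0000, -5.1000) + 3.2 * (0.2588, -0.9659) = (0.0000 + 0.8282, -5.1000 + -3.0910) = (0.8282, -8.1910)
link 2: phi[2] = -90 + 15 + 145 = 70 deg
  cos(70 deg) = 0.3420, sin(70 deg) = 0.9397
  joint[3] = (0.8282, -8.1910) + 6.7 * (0.3420, 0.9397) = (0.8282 + 2.2915, -8.1910 + 6.2959) = (3.1198, -1.8950)
link 3: phi[3] = -90 + 15 + 145 + 160 = 230 deg
  cos(230 deg) = -0.6428, sin(230 deg) = -0.7660
  joint[4] = (3.1198, -1.8950) + 11.8 * (-0.6428, -0.7660) = (3.1198 + -7.5849, -1.8950 + -9.0393) = (-4.4651, -10.9343)
End effector: (-4.4651, -10.9343)

Answer: -4.4651 -10.9343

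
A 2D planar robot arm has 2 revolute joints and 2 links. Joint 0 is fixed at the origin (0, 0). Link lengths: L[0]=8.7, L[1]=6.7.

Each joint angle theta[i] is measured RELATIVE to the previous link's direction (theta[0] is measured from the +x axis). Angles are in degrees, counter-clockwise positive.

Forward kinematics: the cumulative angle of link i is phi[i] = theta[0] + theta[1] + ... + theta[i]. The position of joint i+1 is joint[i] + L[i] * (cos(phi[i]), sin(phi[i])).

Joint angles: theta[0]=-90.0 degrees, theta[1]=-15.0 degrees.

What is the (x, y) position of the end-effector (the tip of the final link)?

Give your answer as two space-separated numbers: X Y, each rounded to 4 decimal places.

Answer: -1.7341 -15.1717

Derivation:
joint[0] = (0.0000, 0.0000)  (base)
link 0: phi[0] = -90 = -90 deg
  cos(-90 deg) = 0.0000, sin(-90 deg) = -1.0000
  joint[1] = (0.0000, 0.0000) + 8.7 * (0.0000, -1.0000) = (0.0000 + 0.0000, 0.0000 + -8.7000) = (0.0000, -8.7000)
link 1: phi[1] = -90 + -15 = -105 deg
  cos(-105 deg) = -0.2588, sin(-105 deg) = -0.9659
  joint[2] = (0.0000, -8.7000) + 6.7 * (-0.2588, -0.9659) = (0.0000 + -1.7341, -8.7000 + -6.4717) = (-1.7341, -15.1717)
End effector: (-1.7341, -15.1717)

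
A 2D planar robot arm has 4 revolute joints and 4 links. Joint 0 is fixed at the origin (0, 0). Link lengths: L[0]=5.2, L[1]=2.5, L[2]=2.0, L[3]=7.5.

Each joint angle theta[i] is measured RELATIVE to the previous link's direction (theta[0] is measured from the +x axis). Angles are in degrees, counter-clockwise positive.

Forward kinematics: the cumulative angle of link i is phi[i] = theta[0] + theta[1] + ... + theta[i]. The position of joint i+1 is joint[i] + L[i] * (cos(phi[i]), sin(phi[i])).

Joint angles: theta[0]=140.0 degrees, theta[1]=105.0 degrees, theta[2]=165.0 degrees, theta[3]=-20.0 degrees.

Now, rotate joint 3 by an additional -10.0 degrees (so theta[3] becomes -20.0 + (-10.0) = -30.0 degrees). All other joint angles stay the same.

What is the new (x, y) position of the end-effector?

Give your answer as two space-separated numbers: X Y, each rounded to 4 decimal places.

joint[0] = (0.0000, 0.0000)  (base)
link 0: phi[0] = 140 = 140 deg
  cos(140 deg) = -0.7660, sin(140 deg) = 0.6428
  joint[1] = (0.0000, 0.0000) + 5.2 * (-0.7660, 0.6428) = (0.0000 + -3.9834, 0.0000 + 3.3425) = (-3.9834, 3.3425)
link 1: phi[1] = 140 + 105 = 245 deg
  cos(245 deg) = -0.4226, sin(245 deg) = -0.9063
  joint[2] = (-3.9834, 3.3425) + 2.5 * (-0.4226, -0.9063) = (-3.9834 + -1.0565, 3.3425 + -2.2658) = (-5.0400, 1.0767)
link 2: phi[2] = 140 + 105 + 165 = 410 deg
  cos(410 deg) = 0.6428, sin(410 deg) = 0.7660
  joint[3] = (-5.0400, 1.0767) + 2 * (0.6428, 0.7660) = (-5.0400 + 1.2856, 1.0767 + 1.5321) = (-3.7544, 2.6088)
link 3: phi[3] = 140 + 105 + 165 + -30 = 380 deg
  cos(380 deg) = 0.9397, sin(380 deg) = 0.3420
  joint[4] = (-3.7544, 2.6088) + 7.5 * (0.9397, 0.3420) = (-3.7544 + 7.0477, 2.6088 + 2.5652) = (3.2933, 5.1740)
End effector: (3.2933, 5.1740)

Answer: 3.2933 5.1740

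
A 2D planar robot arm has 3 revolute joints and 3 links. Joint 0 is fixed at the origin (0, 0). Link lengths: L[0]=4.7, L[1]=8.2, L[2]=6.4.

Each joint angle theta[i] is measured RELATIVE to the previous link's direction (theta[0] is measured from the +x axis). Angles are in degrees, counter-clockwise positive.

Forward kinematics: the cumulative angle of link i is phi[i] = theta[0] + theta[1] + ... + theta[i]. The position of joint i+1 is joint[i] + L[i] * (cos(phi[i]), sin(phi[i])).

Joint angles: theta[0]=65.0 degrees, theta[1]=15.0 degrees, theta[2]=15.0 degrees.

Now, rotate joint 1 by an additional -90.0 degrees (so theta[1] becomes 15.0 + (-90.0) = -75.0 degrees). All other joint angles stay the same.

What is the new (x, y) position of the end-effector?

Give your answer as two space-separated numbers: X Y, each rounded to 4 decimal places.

joint[0] = (0.0000, 0.0000)  (base)
link 0: phi[0] = 65 = 65 deg
  cos(65 deg) = 0.4226, sin(65 deg) = 0.9063
  joint[1] = (0.0000, 0.0000) + 4.7 * (0.4226, 0.9063) = (0.0000 + 1.9863, 0.0000 + 4.2596) = (1.9863, 4.2596)
link 1: phi[1] = 65 + -75 = -10 deg
  cos(-10 deg) = 0.9848, sin(-10 deg) = -0.1736
  joint[2] = (1.9863, 4.2596) + 8.2 * (0.9848, -0.1736) = (1.9863 + 8.0754, 4.2596 + -1.4239) = (10.0617, 2.8357)
link 2: phi[2] = 65 + -75 + 15 = 5 deg
  cos(5 deg) = 0.9962, sin(5 deg) = 0.0872
  joint[3] = (10.0617, 2.8357) + 6.4 * (0.9962, 0.0872) = (10.0617 + 6.3756, 2.8357 + 0.5578) = (16.4374, 3.3935)
End effector: (16.4374, 3.3935)

Answer: 16.4374 3.3935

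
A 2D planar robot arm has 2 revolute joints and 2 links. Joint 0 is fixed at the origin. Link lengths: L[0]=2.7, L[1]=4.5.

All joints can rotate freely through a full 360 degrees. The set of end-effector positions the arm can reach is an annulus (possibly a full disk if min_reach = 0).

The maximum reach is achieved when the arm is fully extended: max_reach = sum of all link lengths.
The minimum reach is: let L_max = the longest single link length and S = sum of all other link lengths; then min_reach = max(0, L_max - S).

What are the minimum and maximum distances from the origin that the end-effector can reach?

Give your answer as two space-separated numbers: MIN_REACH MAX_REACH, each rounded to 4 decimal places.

Link lengths: [2.7, 4.5]
max_reach = 2.7 + 4.5 = 7.2
L_max = max([2.7, 4.5]) = 4.5
S (sum of others) = 7.2 - 4.5 = 2.7
min_reach = max(0, 4.5 - 2.7) = max(0, 1.8) = 1.8

Answer: 1.8000 7.2000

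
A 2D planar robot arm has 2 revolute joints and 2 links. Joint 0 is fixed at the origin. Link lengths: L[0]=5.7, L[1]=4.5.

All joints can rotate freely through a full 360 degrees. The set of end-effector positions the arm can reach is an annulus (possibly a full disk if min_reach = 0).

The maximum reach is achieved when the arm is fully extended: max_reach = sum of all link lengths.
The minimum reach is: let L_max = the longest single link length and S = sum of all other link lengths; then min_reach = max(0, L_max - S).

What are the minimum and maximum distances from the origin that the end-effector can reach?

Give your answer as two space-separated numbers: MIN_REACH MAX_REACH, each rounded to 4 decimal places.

Link lengths: [5.7, 4.5]
max_reach = 5.7 + 4.5 = 10.2
L_max = max([5.7, 4.5]) = 5.7
S (sum of others) = 10.2 - 5.7 = 4.5
min_reach = max(0, 5.7 - 4.5) = max(0, 1.2) = 1.2

Answer: 1.2000 10.2000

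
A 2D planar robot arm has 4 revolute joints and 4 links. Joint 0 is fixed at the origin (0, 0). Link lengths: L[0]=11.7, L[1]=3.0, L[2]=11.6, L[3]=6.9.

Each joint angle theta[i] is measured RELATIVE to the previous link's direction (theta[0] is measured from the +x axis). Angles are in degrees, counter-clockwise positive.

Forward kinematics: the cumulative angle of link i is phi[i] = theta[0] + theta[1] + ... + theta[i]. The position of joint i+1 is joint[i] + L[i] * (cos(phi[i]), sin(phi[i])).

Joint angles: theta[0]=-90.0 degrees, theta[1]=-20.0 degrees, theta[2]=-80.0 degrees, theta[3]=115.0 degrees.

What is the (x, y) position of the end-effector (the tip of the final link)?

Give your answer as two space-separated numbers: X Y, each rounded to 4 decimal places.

Answer: -10.6640 -19.1696

Derivation:
joint[0] = (0.0000, 0.0000)  (base)
link 0: phi[0] = -90 = -90 deg
  cos(-90 deg) = 0.0000, sin(-90 deg) = -1.0000
  joint[1] = (0.0000, 0.0000) + 11.7 * (0.0000, -1.0000) = (0.0000 + 0.0000, 0.0000 + -11.7000) = (0.0000, -11.7000)
link 1: phi[1] = -90 + -20 = -110 deg
  cos(-110 deg) = -0.3420, sin(-110 deg) = -0.9397
  joint[2] = (0.0000, -11.7000) + 3 * (-0.3420, -0.9397) = (0.0000 + -1.0261, -11.7000 + -2.8191) = (-1.0261, -14.5191)
link 2: phi[2] = -90 + -20 + -80 = -190 deg
  cos(-190 deg) = -0.9848, sin(-190 deg) = 0.1736
  joint[3] = (-1.0261, -14.5191) + 11.6 * (-0.9848, 0.1736) = (-1.0261 + -11.4238, -14.5191 + 2.0143) = (-12.4498, -12.5048)
link 3: phi[3] = -90 + -20 + -80 + 115 = -75 deg
  cos(-75 deg) = 0.2588, sin(-75 deg) = -0.9659
  joint[4] = (-12.4498, -12.5048) + 6.9 * (0.2588, -0.9659) = (-12.4498 + 1.7859, -12.5048 + -6.6649) = (-10.6640, -19.1696)
End effector: (-10.6640, -19.1696)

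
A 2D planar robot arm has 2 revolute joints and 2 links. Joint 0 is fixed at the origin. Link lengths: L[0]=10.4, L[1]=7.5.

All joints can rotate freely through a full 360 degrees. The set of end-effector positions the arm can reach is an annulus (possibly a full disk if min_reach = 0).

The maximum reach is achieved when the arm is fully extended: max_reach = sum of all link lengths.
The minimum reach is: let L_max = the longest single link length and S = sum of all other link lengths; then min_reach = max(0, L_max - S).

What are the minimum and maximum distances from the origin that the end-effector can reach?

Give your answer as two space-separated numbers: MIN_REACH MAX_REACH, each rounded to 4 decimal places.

Answer: 2.9000 17.9000

Derivation:
Link lengths: [10.4, 7.5]
max_reach = 10.4 + 7.5 = 17.9
L_max = max([10.4, 7.5]) = 10.4
S (sum of others) = 17.9 - 10.4 = 7.5
min_reach = max(0, 10.4 - 7.5) = max(0, 2.9) = 2.9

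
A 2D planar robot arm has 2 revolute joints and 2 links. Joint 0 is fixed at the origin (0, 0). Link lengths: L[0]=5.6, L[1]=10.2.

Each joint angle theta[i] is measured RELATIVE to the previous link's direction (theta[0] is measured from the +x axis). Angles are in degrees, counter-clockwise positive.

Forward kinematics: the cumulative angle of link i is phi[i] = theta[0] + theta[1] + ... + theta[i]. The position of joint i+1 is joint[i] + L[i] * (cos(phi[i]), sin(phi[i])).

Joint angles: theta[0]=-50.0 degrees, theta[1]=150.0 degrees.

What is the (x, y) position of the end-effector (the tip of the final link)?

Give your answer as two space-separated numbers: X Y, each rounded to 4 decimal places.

Answer: 1.8284 5.7552

Derivation:
joint[0] = (0.0000, 0.0000)  (base)
link 0: phi[0] = -50 = -50 deg
  cos(-50 deg) = 0.6428, sin(-50 deg) = -0.7660
  joint[1] = (0.0000, 0.0000) + 5.6 * (0.6428, -0.7660) = (0.0000 + 3.5996, 0.0000 + -4.2898) = (3.5996, -4.2898)
link 1: phi[1] = -50 + 150 = 100 deg
  cos(100 deg) = -0.1736, sin(100 deg) = 0.9848
  joint[2] = (3.5996, -4.2898) + 10.2 * (-0.1736, 0.9848) = (3.5996 + -1.7712, -4.2898 + 10.0450) = (1.8284, 5.7552)
End effector: (1.8284, 5.7552)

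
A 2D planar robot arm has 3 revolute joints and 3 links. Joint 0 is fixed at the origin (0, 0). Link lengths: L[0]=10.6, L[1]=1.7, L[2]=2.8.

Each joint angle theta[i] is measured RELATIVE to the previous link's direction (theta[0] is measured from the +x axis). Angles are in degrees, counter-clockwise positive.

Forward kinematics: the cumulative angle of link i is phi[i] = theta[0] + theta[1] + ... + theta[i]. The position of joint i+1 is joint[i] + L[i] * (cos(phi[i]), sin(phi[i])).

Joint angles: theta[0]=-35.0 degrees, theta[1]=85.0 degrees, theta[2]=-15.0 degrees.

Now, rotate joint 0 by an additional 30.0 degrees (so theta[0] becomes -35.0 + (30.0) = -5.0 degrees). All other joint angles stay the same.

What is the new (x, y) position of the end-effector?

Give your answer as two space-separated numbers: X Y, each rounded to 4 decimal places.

Answer: 12.0382 3.2880

Derivation:
joint[0] = (0.0000, 0.0000)  (base)
link 0: phi[0] = -5 = -5 deg
  cos(-5 deg) = 0.9962, sin(-5 deg) = -0.0872
  joint[1] = (0.0000, 0.0000) + 10.6 * (0.9962, -0.0872) = (0.0000 + 10.5597, 0.0000 + -0.9239) = (10.5597, -0.9239)
link 1: phi[1] = -5 + 85 = 80 deg
  cos(80 deg) = 0.1736, sin(80 deg) = 0.9848
  joint[2] = (10.5597, -0.9239) + 1.7 * (0.1736, 0.9848) = (10.5597 + 0.2952, -0.9239 + 1.6742) = (10.8549, 0.7503)
link 2: phi[2] = -5 + 85 + -15 = 65 deg
  cos(65 deg) = 0.4226, sin(65 deg) = 0.9063
  joint[3] = (10.8549, 0.7503) + 2.8 * (0.4226, 0.9063) = (10.8549 + 1.1833, 0.7503 + 2.5377) = (12.0382, 3.2880)
End effector: (12.0382, 3.2880)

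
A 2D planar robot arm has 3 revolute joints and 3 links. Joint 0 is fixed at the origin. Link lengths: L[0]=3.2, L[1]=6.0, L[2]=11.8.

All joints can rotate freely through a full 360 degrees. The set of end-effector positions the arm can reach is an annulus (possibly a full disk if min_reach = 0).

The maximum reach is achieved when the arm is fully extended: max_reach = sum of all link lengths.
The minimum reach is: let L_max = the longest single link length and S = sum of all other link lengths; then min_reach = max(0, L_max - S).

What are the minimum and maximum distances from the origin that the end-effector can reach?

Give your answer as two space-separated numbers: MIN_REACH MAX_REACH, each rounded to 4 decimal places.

Answer: 2.6000 21.0000

Derivation:
Link lengths: [3.2, 6.0, 11.8]
max_reach = 3.2 + 6 + 11.8 = 21
L_max = max([3.2, 6.0, 11.8]) = 11.8
S (sum of others) = 21 - 11.8 = 9.2
min_reach = max(0, 11.8 - 9.2) = max(0, 2.6) = 2.6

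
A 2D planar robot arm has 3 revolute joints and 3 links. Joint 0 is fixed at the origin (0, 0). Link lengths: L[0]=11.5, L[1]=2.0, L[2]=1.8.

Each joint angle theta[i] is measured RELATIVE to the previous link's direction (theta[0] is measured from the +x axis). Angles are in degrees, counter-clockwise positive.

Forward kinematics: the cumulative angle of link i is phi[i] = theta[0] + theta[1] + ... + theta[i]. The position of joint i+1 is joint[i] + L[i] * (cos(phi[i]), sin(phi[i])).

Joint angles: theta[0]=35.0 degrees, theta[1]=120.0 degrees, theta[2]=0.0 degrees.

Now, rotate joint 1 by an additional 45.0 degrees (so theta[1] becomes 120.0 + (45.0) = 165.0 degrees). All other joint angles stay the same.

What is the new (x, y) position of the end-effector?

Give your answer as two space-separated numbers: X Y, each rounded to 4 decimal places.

joint[0] = (0.0000, 0.0000)  (base)
link 0: phi[0] = 35 = 35 deg
  cos(35 deg) = 0.8192, sin(35 deg) = 0.5736
  joint[1] = (0.0000, 0.0000) + 11.5 * (0.8192, 0.5736) = (0.0000 + 9.4202, 0.0000 + 6.5961) = (9.4202, 6.5961)
link 1: phi[1] = 35 + 165 = 200 deg
  cos(200 deg) = -0.9397, sin(200 deg) = -0.3420
  joint[2] = (9.4202, 6.5961) + 2 * (-0.9397, -0.3420) = (9.4202 + -1.8794, 6.5961 + -0.6840) = (7.5409, 5.9121)
link 2: phi[2] = 35 + 165 + 0 = 200 deg
  cos(200 deg) = -0.9397, sin(200 deg) = -0.3420
  joint[3] = (7.5409, 5.9121) + 1.8 * (-0.9397, -0.3420) = (7.5409 + -1.6914, 5.9121 + -0.6156) = (5.8494, 5.2965)
End effector: (5.8494, 5.2965)

Answer: 5.8494 5.2965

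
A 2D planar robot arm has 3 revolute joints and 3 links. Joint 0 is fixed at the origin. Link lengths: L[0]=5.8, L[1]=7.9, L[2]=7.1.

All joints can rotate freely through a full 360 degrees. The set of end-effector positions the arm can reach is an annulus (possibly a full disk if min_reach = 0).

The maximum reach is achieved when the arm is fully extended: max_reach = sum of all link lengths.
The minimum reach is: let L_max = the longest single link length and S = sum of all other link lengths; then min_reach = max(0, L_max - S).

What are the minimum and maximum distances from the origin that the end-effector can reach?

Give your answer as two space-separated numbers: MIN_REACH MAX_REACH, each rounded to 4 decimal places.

Link lengths: [5.8, 7.9, 7.1]
max_reach = 5.8 + 7.9 + 7.1 = 20.8
L_max = max([5.8, 7.9, 7.1]) = 7.9
S (sum of others) = 20.8 - 7.9 = 12.9
min_reach = max(0, 7.9 - 12.9) = max(0, -5) = 0

Answer: 0.0000 20.8000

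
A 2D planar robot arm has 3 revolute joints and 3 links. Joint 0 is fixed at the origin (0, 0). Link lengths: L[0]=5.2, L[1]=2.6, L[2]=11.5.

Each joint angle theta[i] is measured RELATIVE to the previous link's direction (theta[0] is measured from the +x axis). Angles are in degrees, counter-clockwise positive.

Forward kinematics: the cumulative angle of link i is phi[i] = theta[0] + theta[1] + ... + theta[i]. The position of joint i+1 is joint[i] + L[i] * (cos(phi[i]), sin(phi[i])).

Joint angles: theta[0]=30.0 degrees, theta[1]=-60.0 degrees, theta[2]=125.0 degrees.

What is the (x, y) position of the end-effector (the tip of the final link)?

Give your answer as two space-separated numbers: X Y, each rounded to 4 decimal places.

Answer: 5.7527 12.7562

Derivation:
joint[0] = (0.0000, 0.0000)  (base)
link 0: phi[0] = 30 = 30 deg
  cos(30 deg) = 0.8660, sin(30 deg) = 0.5000
  joint[1] = (0.0000, 0.0000) + 5.2 * (0.8660, 0.5000) = (0.0000 + 4.5033, 0.0000 + 2.6000) = (4.5033, 2.6000)
link 1: phi[1] = 30 + -60 = -30 deg
  cos(-30 deg) = 0.8660, sin(-30 deg) = -0.5000
  joint[2] = (4.5033, 2.6000) + 2.6 * (0.8660, -0.5000) = (4.5033 + 2.2517, 2.6000 + -1.3000) = (6.7550, 1.3000)
link 2: phi[2] = 30 + -60 + 125 = 95 deg
  cos(95 deg) = -0.0872, sin(95 deg) = 0.9962
  joint[3] = (6.7550, 1.3000) + 11.5 * (-0.0872, 0.9962) = (6.7550 + -1.0023, 1.3000 + 11.4562) = (5.7527, 12.7562)
End effector: (5.7527, 12.7562)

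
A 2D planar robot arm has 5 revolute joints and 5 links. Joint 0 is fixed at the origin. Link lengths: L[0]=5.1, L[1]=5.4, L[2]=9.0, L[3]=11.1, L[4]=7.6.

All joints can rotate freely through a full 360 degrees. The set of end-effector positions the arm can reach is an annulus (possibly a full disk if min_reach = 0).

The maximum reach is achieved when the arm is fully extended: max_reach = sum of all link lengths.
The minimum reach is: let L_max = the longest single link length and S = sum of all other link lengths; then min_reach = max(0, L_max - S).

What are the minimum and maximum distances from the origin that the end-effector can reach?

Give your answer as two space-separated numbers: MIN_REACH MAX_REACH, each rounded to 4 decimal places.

Answer: 0.0000 38.2000

Derivation:
Link lengths: [5.1, 5.4, 9.0, 11.1, 7.6]
max_reach = 5.1 + 5.4 + 9 + 11.1 + 7.6 = 38.2
L_max = max([5.1, 5.4, 9.0, 11.1, 7.6]) = 11.1
S (sum of others) = 38.2 - 11.1 = 27.1
min_reach = max(0, 11.1 - 27.1) = max(0, -16) = 0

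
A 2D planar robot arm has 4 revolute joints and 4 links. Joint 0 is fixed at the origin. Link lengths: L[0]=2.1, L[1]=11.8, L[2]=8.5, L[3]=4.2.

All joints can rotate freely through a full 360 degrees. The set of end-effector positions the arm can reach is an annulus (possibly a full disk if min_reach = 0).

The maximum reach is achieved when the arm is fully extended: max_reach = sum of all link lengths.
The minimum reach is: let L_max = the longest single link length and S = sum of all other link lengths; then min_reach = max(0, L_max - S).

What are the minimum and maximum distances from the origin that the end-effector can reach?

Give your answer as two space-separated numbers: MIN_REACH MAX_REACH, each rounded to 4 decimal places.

Link lengths: [2.1, 11.8, 8.5, 4.2]
max_reach = 2.1 + 11.8 + 8.5 + 4.2 = 26.6
L_max = max([2.1, 11.8, 8.5, 4.2]) = 11.8
S (sum of others) = 26.6 - 11.8 = 14.8
min_reach = max(0, 11.8 - 14.8) = max(0, -3) = 0

Answer: 0.0000 26.6000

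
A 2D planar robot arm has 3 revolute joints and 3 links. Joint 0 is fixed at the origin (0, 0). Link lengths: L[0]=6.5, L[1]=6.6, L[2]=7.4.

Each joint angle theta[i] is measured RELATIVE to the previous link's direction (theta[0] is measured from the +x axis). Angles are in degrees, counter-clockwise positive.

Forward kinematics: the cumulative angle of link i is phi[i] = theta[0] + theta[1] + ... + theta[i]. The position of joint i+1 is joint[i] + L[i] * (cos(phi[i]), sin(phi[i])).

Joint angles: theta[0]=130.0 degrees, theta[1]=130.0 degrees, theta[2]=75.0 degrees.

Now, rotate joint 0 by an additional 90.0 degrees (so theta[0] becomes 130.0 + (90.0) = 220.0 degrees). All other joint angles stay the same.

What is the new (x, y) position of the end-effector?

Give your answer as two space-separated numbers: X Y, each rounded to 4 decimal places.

Answer: 4.6478 1.3825

Derivation:
joint[0] = (0.0000, 0.0000)  (base)
link 0: phi[0] = 220 = 220 deg
  cos(220 deg) = -0.7660, sin(220 deg) = -0.6428
  joint[1] = (0.0000, 0.0000) + 6.5 * (-0.7660, -0.6428) = (0.0000 + -4.9793, 0.0000 + -4.1781) = (-4.9793, -4.1781)
link 1: phi[1] = 220 + 130 = 350 deg
  cos(350 deg) = 0.9848, sin(350 deg) = -0.1736
  joint[2] = (-4.9793, -4.1781) + 6.6 * (0.9848, -0.1736) = (-4.9793 + 6.4997, -4.1781 + -1.1461) = (1.5204, -5.3242)
link 2: phi[2] = 220 + 130 + 75 = 425 deg
  cos(425 deg) = 0.4226, sin(425 deg) = 0.9063
  joint[3] = (1.5204, -5.3242) + 7.4 * (0.4226, 0.9063) = (1.5204 + 3.1274, -5.3242 + 6.7067) = (4.6478, 1.3825)
End effector: (4.6478, 1.3825)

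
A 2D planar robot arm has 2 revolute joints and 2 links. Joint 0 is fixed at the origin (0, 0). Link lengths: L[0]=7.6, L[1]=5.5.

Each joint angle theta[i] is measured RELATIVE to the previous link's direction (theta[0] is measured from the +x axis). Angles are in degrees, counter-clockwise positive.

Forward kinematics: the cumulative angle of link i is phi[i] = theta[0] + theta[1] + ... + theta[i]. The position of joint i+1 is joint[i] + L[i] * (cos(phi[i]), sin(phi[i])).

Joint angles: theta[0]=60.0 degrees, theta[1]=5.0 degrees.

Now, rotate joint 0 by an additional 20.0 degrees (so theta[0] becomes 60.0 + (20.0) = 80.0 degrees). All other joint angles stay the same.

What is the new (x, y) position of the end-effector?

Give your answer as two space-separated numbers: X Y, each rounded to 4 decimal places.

Answer: 1.7991 12.9636

Derivation:
joint[0] = (0.0000, 0.0000)  (base)
link 0: phi[0] = 80 = 80 deg
  cos(80 deg) = 0.1736, sin(80 deg) = 0.9848
  joint[1] = (0.0000, 0.0000) + 7.6 * (0.1736, 0.9848) = (0.0000 + 1.3197, 0.0000 + 7.4845) = (1.3197, 7.4845)
link 1: phi[1] = 80 + 5 = 85 deg
  cos(85 deg) = 0.0872, sin(85 deg) = 0.9962
  joint[2] = (1.3197, 7.4845) + 5.5 * (0.0872, 0.9962) = (1.3197 + 0.4794, 7.4845 + 5.4791) = (1.7991, 12.9636)
End effector: (1.7991, 12.9636)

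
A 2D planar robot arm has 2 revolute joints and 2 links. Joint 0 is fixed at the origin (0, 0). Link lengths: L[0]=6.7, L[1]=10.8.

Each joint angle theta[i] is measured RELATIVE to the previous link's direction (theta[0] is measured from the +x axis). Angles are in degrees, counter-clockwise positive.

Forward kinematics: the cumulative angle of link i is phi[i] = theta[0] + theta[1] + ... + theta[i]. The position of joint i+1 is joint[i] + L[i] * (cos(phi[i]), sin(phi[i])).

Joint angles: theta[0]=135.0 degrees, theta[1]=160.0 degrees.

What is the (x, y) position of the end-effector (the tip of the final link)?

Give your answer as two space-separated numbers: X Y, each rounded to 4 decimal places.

Answer: -0.1733 -5.0505

Derivation:
joint[0] = (0.0000, 0.0000)  (base)
link 0: phi[0] = 135 = 135 deg
  cos(135 deg) = -0.7071, sin(135 deg) = 0.7071
  joint[1] = (0.0000, 0.0000) + 6.7 * (-0.7071, 0.7071) = (0.0000 + -4.7376, 0.0000 + 4.7376) = (-4.7376, 4.7376)
link 1: phi[1] = 135 + 160 = 295 deg
  cos(295 deg) = 0.4226, sin(295 deg) = -0.9063
  joint[2] = (-4.7376, 4.7376) + 10.8 * (0.4226, -0.9063) = (-4.7376 + 4.5643, 4.7376 + -9.7881) = (-0.1733, -5.0505)
End effector: (-0.1733, -5.0505)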